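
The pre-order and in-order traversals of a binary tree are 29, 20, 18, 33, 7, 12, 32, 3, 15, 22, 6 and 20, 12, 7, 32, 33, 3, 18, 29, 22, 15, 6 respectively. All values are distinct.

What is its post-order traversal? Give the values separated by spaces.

The first element of pre-order is the root; it splits in-order into left and right subtrees.
Root 29: left subtree has 7 nodes {20, 12, 7, 32, 33, 3, 18}, right has 3 {22, 15, 6}.
  Root 20: left subtree has 0 nodes { }, right has 6 {12, 7, 32, 33, 3, 18}.
    Root 18: left subtree has 5 nodes {12, 7, 32, 33, 3}, right has 0 { }.
      Root 33: left subtree has 3 nodes {12, 7, 32}, right has 1 {3}.
        Root 7: left subtree has 1 node {12}, right has 1 {32}.
  Root 15: left subtree has 1 node {22}, right has 1 {6}.

12 32 7 3 33 18 20 22 6 15 29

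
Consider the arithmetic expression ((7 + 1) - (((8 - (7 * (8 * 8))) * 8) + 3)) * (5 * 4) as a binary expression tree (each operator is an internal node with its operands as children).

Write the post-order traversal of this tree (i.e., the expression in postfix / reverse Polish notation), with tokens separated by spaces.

Post-order on an expression tree gives postfix notation: for each operator, emit left operand, right operand, then the operator.

7 1 + 8 7 8 8 * * - 8 * 3 + - 5 4 * *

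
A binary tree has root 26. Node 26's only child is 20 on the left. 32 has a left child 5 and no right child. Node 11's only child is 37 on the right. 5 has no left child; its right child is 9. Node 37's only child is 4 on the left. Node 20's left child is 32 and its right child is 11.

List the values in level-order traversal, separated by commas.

26, 20, 32, 11, 5, 37, 9, 4

Level-order visits nodes level by level from the root, left to right within each level.
Level 0: 26
Level 1: 20
Level 2: 32, 11
Level 3: 5, 37
Level 4: 9, 4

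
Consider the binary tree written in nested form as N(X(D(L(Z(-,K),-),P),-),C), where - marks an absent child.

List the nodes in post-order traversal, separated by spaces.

Post-order visits the left subtree, then the right subtree, then the node.
At N: go left to X.
  At X: go left to D.
    At D: go left to L.
      At L: go left to Z.
        At Z: no left child.
        At Z: go right to K.
          K is a leaf — visit K.
        Visit Z.
      At L: no right child.
      Visit L.
    At D: go right to P.
      P is a leaf — visit P.
    Visit D.
  At X: no right child.
  Visit X.
At N: go right to C.
  C is a leaf — visit C.
Visit N.

K Z L P D X C N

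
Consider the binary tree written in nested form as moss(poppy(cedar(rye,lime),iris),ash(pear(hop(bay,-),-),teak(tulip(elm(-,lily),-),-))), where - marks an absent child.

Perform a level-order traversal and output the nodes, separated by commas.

moss, poppy, ash, cedar, iris, pear, teak, rye, lime, hop, tulip, bay, elm, lily

Level-order visits nodes level by level from the root, left to right within each level.
Level 0: moss
Level 1: poppy, ash
Level 2: cedar, iris, pear, teak
Level 3: rye, lime, hop, tulip
Level 4: bay, elm
Level 5: lily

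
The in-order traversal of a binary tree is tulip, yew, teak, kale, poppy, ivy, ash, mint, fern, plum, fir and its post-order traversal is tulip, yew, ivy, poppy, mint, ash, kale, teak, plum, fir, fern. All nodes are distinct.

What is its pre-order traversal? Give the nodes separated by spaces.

fern teak yew tulip kale ash poppy ivy mint fir plum

The last element of post-order is the root; it splits in-order into left and right subtrees.
Root fern: left subtree has 8 nodes {tulip, yew, teak, kale, poppy, ivy, ash, mint}, right has 2 {plum, fir}.
  Root teak: left subtree has 2 nodes {tulip, yew}, right has 5 {kale, poppy, ivy, ash, mint}.
    Root yew: left subtree has 1 node {tulip}, right has 0 { }.
    Root kale: left subtree has 0 nodes { }, right has 4 {poppy, ivy, ash, mint}.
      Root ash: left subtree has 2 nodes {poppy, ivy}, right has 1 {mint}.
        Root poppy: left subtree has 0 nodes { }, right has 1 {ivy}.
  Root fir: left subtree has 1 node {plum}, right has 0 { }.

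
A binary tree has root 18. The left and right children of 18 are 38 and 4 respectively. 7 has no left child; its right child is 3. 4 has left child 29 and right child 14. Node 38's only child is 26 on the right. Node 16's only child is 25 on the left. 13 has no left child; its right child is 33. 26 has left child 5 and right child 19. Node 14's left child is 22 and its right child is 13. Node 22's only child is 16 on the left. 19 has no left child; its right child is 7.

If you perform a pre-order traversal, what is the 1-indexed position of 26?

Pre-order visits the node, then its left subtree, then its right subtree.
Visit 18.
At 18: go left to 38.
  Visit 38.
  At 38: no left child.
  At 38: go right to 26.
    Visit 26.
    At 26: go left to 5.
      5 is a leaf — visit 5.
    At 26: go right to 19.
      Visit 19.
      At 19: no left child.
      At 19: go right to 7.
        Visit 7.
        At 7: no left child.
        At 7: go right to 3.
          3 is a leaf — visit 3.
At 18: go right to 4.
  Visit 4.
  At 4: go left to 29.
    29 is a leaf — visit 29.
  At 4: go right to 14.
    Visit 14.
    At 14: go left to 22.
      Visit 22.
      At 22: go left to 16.
        Visit 16.
        At 16: go left to 25.
          25 is a leaf — visit 25.
        At 16: no right child.
      At 22: no right child.
    At 14: go right to 13.
      Visit 13.
      At 13: no left child.
      At 13: go right to 33.
        33 is a leaf — visit 33.
Full pre-order sequence: 18, 38, 26, 5, 19, 7, 3, 4, 29, 14, 22, 16, 25, 13, 33.

3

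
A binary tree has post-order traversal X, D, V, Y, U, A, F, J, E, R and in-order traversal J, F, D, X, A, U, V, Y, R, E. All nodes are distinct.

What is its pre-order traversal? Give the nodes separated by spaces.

The last element of post-order is the root; it splits in-order into left and right subtrees.
Root R: left subtree has 8 nodes {J, F, D, X, A, U, V, Y}, right has 1 {E}.
  Root J: left subtree has 0 nodes { }, right has 7 {F, D, X, A, U, V, Y}.
    Root F: left subtree has 0 nodes { }, right has 6 {D, X, A, U, V, Y}.
      Root A: left subtree has 2 nodes {D, X}, right has 3 {U, V, Y}.
        Root D: left subtree has 0 nodes { }, right has 1 {X}.
        Root U: left subtree has 0 nodes { }, right has 2 {V, Y}.
          Root Y: left subtree has 1 node {V}, right has 0 { }.

R J F A D X U Y V E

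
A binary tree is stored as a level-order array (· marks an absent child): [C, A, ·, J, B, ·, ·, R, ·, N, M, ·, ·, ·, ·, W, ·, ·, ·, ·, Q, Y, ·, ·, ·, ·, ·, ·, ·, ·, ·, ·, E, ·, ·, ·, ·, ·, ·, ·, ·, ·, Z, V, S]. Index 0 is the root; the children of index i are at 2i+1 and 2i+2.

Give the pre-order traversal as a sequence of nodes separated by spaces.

C A J R W E B N Q Z M Y V S

Pre-order visits the node, then its left subtree, then its right subtree.
Visit C.
At C: go left to A.
  Visit A.
  At A: go left to J.
    Visit J.
    At J: go left to R.
      Visit R.
      At R: go left to W.
        Visit W.
        At W: no left child.
        At W: go right to E.
          E is a leaf — visit E.
      At R: no right child.
    At J: no right child.
  At A: go right to B.
    Visit B.
    At B: go left to N.
      Visit N.
      At N: no left child.
      At N: go right to Q.
        Visit Q.
        At Q: no left child.
        At Q: go right to Z.
          Z is a leaf — visit Z.
    At B: go right to M.
      Visit M.
      At M: go left to Y.
        Visit Y.
        At Y: go left to V.
          V is a leaf — visit V.
        At Y: go right to S.
          S is a leaf — visit S.
      At M: no right child.
At C: no right child.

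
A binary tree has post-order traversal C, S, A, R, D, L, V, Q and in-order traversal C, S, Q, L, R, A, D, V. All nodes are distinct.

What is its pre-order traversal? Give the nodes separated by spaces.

Q S C V L D R A

The last element of post-order is the root; it splits in-order into left and right subtrees.
Root Q: left subtree has 2 nodes {C, S}, right has 5 {L, R, A, D, V}.
  Root S: left subtree has 1 node {C}, right has 0 { }.
  Root V: left subtree has 4 nodes {L, R, A, D}, right has 0 { }.
    Root L: left subtree has 0 nodes { }, right has 3 {R, A, D}.
      Root D: left subtree has 2 nodes {R, A}, right has 0 { }.
        Root R: left subtree has 0 nodes { }, right has 1 {A}.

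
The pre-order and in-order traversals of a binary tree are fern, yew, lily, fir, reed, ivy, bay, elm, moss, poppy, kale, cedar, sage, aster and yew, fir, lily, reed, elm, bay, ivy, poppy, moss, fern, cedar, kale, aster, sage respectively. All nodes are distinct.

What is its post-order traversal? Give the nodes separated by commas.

fir, elm, bay, poppy, moss, ivy, reed, lily, yew, cedar, aster, sage, kale, fern

The first element of pre-order is the root; it splits in-order into left and right subtrees.
Root fern: left subtree has 9 nodes {yew, fir, lily, reed, elm, bay, ivy, poppy, moss}, right has 4 {cedar, kale, aster, sage}.
  Root yew: left subtree has 0 nodes { }, right has 8 {fir, lily, reed, elm, bay, ivy, poppy, moss}.
    Root lily: left subtree has 1 node {fir}, right has 6 {reed, elm, bay, ivy, poppy, moss}.
      Root reed: left subtree has 0 nodes { }, right has 5 {elm, bay, ivy, poppy, moss}.
        Root ivy: left subtree has 2 nodes {elm, bay}, right has 2 {poppy, moss}.
          Root bay: left subtree has 1 node {elm}, right has 0 { }.
          Root moss: left subtree has 1 node {poppy}, right has 0 { }.
  Root kale: left subtree has 1 node {cedar}, right has 2 {aster, sage}.
    Root sage: left subtree has 1 node {aster}, right has 0 { }.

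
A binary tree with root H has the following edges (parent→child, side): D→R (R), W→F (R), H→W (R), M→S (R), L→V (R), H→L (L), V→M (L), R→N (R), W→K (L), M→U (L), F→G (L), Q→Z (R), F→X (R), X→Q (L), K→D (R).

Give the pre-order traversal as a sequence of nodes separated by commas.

Pre-order visits the node, then its left subtree, then its right subtree.
Visit H.
At H: go left to L.
  Visit L.
  At L: no left child.
  At L: go right to V.
    Visit V.
    At V: go left to M.
      Visit M.
      At M: go left to U.
        U is a leaf — visit U.
      At M: go right to S.
        S is a leaf — visit S.
    At V: no right child.
At H: go right to W.
  Visit W.
  At W: go left to K.
    Visit K.
    At K: no left child.
    At K: go right to D.
      Visit D.
      At D: no left child.
      At D: go right to R.
        Visit R.
        At R: no left child.
        At R: go right to N.
          N is a leaf — visit N.
  At W: go right to F.
    Visit F.
    At F: go left to G.
      G is a leaf — visit G.
    At F: go right to X.
      Visit X.
      At X: go left to Q.
        Visit Q.
        At Q: no left child.
        At Q: go right to Z.
          Z is a leaf — visit Z.
      At X: no right child.

H, L, V, M, U, S, W, K, D, R, N, F, G, X, Q, Z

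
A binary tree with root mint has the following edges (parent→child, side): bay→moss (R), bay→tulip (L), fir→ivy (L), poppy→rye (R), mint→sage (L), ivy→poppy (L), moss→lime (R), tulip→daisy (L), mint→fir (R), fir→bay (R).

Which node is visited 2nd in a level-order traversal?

sage

Level-order visits nodes level by level from the root, left to right within each level.
Level 0: mint
Level 1: sage, fir
Level 2: ivy, bay
Level 3: poppy, tulip, moss
Level 4: rye, daisy, lime
Full level-order sequence: mint, sage, fir, ivy, bay, poppy, tulip, moss, rye, daisy, lime.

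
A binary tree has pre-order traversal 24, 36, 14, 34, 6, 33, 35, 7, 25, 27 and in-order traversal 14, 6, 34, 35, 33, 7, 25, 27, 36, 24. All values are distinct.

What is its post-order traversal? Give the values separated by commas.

The first element of pre-order is the root; it splits in-order into left and right subtrees.
Root 24: left subtree has 9 nodes {14, 6, 34, 35, 33, 7, 25, 27, 36}, right has 0 { }.
  Root 36: left subtree has 8 nodes {14, 6, 34, 35, 33, 7, 25, 27}, right has 0 { }.
    Root 14: left subtree has 0 nodes { }, right has 7 {6, 34, 35, 33, 7, 25, 27}.
      Root 34: left subtree has 1 node {6}, right has 5 {35, 33, 7, 25, 27}.
        Root 33: left subtree has 1 node {35}, right has 3 {7, 25, 27}.
          Root 7: left subtree has 0 nodes { }, right has 2 {25, 27}.
            Root 25: left subtree has 0 nodes { }, right has 1 {27}.

6, 35, 27, 25, 7, 33, 34, 14, 36, 24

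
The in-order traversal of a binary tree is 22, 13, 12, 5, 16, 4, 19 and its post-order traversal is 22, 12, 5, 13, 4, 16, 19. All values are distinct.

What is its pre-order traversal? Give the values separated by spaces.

The last element of post-order is the root; it splits in-order into left and right subtrees.
Root 19: left subtree has 6 nodes {22, 13, 12, 5, 16, 4}, right has 0 { }.
  Root 16: left subtree has 4 nodes {22, 13, 12, 5}, right has 1 {4}.
    Root 13: left subtree has 1 node {22}, right has 2 {12, 5}.
      Root 5: left subtree has 1 node {12}, right has 0 { }.

19 16 13 22 5 12 4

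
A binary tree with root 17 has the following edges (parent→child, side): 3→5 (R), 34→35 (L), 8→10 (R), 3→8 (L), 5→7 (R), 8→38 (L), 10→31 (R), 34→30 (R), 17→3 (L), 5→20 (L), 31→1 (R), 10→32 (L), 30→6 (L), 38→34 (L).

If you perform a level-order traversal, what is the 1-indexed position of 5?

Level-order visits nodes level by level from the root, left to right within each level.
Level 0: 17
Level 1: 3
Level 2: 8, 5
Level 3: 38, 10, 20, 7
Level 4: 34, 32, 31
Level 5: 35, 30, 1
Level 6: 6
Full level-order sequence: 17, 3, 8, 5, 38, 10, 20, 7, 34, 32, 31, 35, 30, 1, 6.

4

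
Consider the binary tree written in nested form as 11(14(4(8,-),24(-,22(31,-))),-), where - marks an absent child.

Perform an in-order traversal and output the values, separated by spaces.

In-order visits the left subtree, then the node, then the right subtree.
At 11: go left to 14.
  At 14: go left to 4.
    At 4: go left to 8.
      8 is a leaf — visit 8.
    Visit 4.
    At 4: no right child.
  Visit 14.
  At 14: go right to 24.
    At 24: no left child.
    Visit 24.
    At 24: go right to 22.
      At 22: go left to 31.
        31 is a leaf — visit 31.
      Visit 22.
      At 22: no right child.
Visit 11.
At 11: no right child.

8 4 14 24 31 22 11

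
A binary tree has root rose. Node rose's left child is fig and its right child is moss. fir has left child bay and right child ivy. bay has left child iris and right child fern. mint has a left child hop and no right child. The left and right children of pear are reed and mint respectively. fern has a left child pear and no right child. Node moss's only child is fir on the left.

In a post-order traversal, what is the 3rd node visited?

Post-order visits the left subtree, then the right subtree, then the node.
At rose: go left to fig.
  fig is a leaf — visit fig.
At rose: go right to moss.
  At moss: go left to fir.
    At fir: go left to bay.
      At bay: go left to iris.
        iris is a leaf — visit iris.
      At bay: go right to fern.
        At fern: go left to pear.
          At pear: go left to reed.
            reed is a leaf — visit reed.
          At pear: go right to mint.
            At mint: go left to hop.
              hop is a leaf — visit hop.
            At mint: no right child.
            Visit mint.
          Visit pear.
        At fern: no right child.
        Visit fern.
      Visit bay.
    At fir: go right to ivy.
      ivy is a leaf — visit ivy.
    Visit fir.
  At moss: no right child.
  Visit moss.
Visit rose.
Full post-order sequence: fig, iris, reed, hop, mint, pear, fern, bay, ivy, fir, moss, rose.

reed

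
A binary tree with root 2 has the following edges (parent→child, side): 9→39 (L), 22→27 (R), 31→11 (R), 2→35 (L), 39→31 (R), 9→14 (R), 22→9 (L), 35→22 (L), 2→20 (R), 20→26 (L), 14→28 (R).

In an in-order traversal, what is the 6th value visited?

28

In-order visits the left subtree, then the node, then the right subtree.
At 2: go left to 35.
  At 35: go left to 22.
    At 22: go left to 9.
      At 9: go left to 39.
        At 39: no left child.
        Visit 39.
        At 39: go right to 31.
          At 31: no left child.
          Visit 31.
          At 31: go right to 11.
            11 is a leaf — visit 11.
      Visit 9.
      At 9: go right to 14.
        At 14: no left child.
        Visit 14.
        At 14: go right to 28.
          28 is a leaf — visit 28.
    Visit 22.
    At 22: go right to 27.
      27 is a leaf — visit 27.
  Visit 35.
  At 35: no right child.
Visit 2.
At 2: go right to 20.
  At 20: go left to 26.
    26 is a leaf — visit 26.
  Visit 20.
  At 20: no right child.
Full in-order sequence: 39, 31, 11, 9, 14, 28, 22, 27, 35, 2, 26, 20.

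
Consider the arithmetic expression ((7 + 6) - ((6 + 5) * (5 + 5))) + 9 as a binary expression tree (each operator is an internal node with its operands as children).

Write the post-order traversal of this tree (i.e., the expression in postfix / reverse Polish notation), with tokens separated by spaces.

7 6 + 6 5 + 5 5 + * - 9 +

Post-order on an expression tree gives postfix notation: for each operator, emit left operand, right operand, then the operator.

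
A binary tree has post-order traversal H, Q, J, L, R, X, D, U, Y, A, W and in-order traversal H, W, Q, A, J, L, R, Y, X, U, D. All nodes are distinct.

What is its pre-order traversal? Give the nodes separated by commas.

W, H, A, Q, Y, R, L, J, U, X, D

The last element of post-order is the root; it splits in-order into left and right subtrees.
Root W: left subtree has 1 node {H}, right has 9 {Q, A, J, L, R, Y, X, U, D}.
  Root A: left subtree has 1 node {Q}, right has 7 {J, L, R, Y, X, U, D}.
    Root Y: left subtree has 3 nodes {J, L, R}, right has 3 {X, U, D}.
      Root R: left subtree has 2 nodes {J, L}, right has 0 { }.
        Root L: left subtree has 1 node {J}, right has 0 { }.
      Root U: left subtree has 1 node {X}, right has 1 {D}.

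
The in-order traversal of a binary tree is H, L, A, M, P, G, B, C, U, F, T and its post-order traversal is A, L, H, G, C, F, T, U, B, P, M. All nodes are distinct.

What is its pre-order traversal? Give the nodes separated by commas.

M, H, L, A, P, B, G, U, C, T, F

The last element of post-order is the root; it splits in-order into left and right subtrees.
Root M: left subtree has 3 nodes {H, L, A}, right has 7 {P, G, B, C, U, F, T}.
  Root H: left subtree has 0 nodes { }, right has 2 {L, A}.
    Root L: left subtree has 0 nodes { }, right has 1 {A}.
  Root P: left subtree has 0 nodes { }, right has 6 {G, B, C, U, F, T}.
    Root B: left subtree has 1 node {G}, right has 4 {C, U, F, T}.
      Root U: left subtree has 1 node {C}, right has 2 {F, T}.
        Root T: left subtree has 1 node {F}, right has 0 { }.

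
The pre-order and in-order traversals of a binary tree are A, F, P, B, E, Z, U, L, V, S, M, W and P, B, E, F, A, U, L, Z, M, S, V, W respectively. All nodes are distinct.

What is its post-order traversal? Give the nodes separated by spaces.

E B P F L U M S W V Z A

The first element of pre-order is the root; it splits in-order into left and right subtrees.
Root A: left subtree has 4 nodes {P, B, E, F}, right has 7 {U, L, Z, M, S, V, W}.
  Root F: left subtree has 3 nodes {P, B, E}, right has 0 { }.
    Root P: left subtree has 0 nodes { }, right has 2 {B, E}.
      Root B: left subtree has 0 nodes { }, right has 1 {E}.
  Root Z: left subtree has 2 nodes {U, L}, right has 4 {M, S, V, W}.
    Root U: left subtree has 0 nodes { }, right has 1 {L}.
    Root V: left subtree has 2 nodes {M, S}, right has 1 {W}.
      Root S: left subtree has 1 node {M}, right has 0 { }.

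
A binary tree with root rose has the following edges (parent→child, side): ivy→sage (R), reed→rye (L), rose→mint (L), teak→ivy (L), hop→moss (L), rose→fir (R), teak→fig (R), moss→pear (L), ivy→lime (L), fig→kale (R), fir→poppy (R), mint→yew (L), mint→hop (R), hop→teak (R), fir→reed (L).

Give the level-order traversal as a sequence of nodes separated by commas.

rose, mint, fir, yew, hop, reed, poppy, moss, teak, rye, pear, ivy, fig, lime, sage, kale

Level-order visits nodes level by level from the root, left to right within each level.
Level 0: rose
Level 1: mint, fir
Level 2: yew, hop, reed, poppy
Level 3: moss, teak, rye
Level 4: pear, ivy, fig
Level 5: lime, sage, kale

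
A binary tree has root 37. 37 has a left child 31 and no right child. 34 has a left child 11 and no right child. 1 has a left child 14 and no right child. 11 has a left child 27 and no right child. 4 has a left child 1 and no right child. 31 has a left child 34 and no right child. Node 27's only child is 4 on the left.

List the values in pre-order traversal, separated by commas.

37, 31, 34, 11, 27, 4, 1, 14

Pre-order visits the node, then its left subtree, then its right subtree.
Visit 37.
At 37: go left to 31.
  Visit 31.
  At 31: go left to 34.
    Visit 34.
    At 34: go left to 11.
      Visit 11.
      At 11: go left to 27.
        Visit 27.
        At 27: go left to 4.
          Visit 4.
          At 4: go left to 1.
            Visit 1.
            At 1: go left to 14.
              14 is a leaf — visit 14.
            At 1: no right child.
          At 4: no right child.
        At 27: no right child.
      At 11: no right child.
    At 34: no right child.
  At 31: no right child.
At 37: no right child.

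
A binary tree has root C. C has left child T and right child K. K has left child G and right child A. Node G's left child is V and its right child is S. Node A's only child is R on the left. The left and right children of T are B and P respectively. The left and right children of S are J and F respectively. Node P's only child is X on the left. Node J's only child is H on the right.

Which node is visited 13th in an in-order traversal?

In-order visits the left subtree, then the node, then the right subtree.
At C: go left to T.
  At T: go left to B.
    B is a leaf — visit B.
  Visit T.
  At T: go right to P.
    At P: go left to X.
      X is a leaf — visit X.
    Visit P.
    At P: no right child.
Visit C.
At C: go right to K.
  At K: go left to G.
    At G: go left to V.
      V is a leaf — visit V.
    Visit G.
    At G: go right to S.
      At S: go left to J.
        At J: no left child.
        Visit J.
        At J: go right to H.
          H is a leaf — visit H.
      Visit S.
      At S: go right to F.
        F is a leaf — visit F.
  Visit K.
  At K: go right to A.
    At A: go left to R.
      R is a leaf — visit R.
    Visit A.
    At A: no right child.
Full in-order sequence: B, T, X, P, C, V, G, J, H, S, F, K, R, A.

R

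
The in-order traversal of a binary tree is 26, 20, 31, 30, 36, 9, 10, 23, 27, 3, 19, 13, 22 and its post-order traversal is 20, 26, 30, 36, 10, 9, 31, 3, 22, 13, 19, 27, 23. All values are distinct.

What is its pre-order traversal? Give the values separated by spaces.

The last element of post-order is the root; it splits in-order into left and right subtrees.
Root 23: left subtree has 7 nodes {26, 20, 31, 30, 36, 9, 10}, right has 5 {27, 3, 19, 13, 22}.
  Root 31: left subtree has 2 nodes {26, 20}, right has 4 {30, 36, 9, 10}.
    Root 26: left subtree has 0 nodes { }, right has 1 {20}.
    Root 9: left subtree has 2 nodes {30, 36}, right has 1 {10}.
      Root 36: left subtree has 1 node {30}, right has 0 { }.
  Root 27: left subtree has 0 nodes { }, right has 4 {3, 19, 13, 22}.
    Root 19: left subtree has 1 node {3}, right has 2 {13, 22}.
      Root 13: left subtree has 0 nodes { }, right has 1 {22}.

23 31 26 20 9 36 30 10 27 19 3 13 22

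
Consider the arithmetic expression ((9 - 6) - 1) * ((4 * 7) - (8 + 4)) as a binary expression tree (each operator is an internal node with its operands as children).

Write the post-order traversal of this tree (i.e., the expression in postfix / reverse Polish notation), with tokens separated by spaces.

Post-order on an expression tree gives postfix notation: for each operator, emit left operand, right operand, then the operator.

9 6 - 1 - 4 7 * 8 4 + - *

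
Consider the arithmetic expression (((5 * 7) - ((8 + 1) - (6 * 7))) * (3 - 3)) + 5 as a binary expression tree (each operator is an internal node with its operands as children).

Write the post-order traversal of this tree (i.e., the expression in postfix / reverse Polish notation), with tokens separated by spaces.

Post-order on an expression tree gives postfix notation: for each operator, emit left operand, right operand, then the operator.

5 7 * 8 1 + 6 7 * - - 3 3 - * 5 +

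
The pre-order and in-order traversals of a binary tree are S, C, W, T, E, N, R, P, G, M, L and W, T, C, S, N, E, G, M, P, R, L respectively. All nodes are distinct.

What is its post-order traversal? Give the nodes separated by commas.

The first element of pre-order is the root; it splits in-order into left and right subtrees.
Root S: left subtree has 3 nodes {W, T, C}, right has 7 {N, E, G, M, P, R, L}.
  Root C: left subtree has 2 nodes {W, T}, right has 0 { }.
    Root W: left subtree has 0 nodes { }, right has 1 {T}.
  Root E: left subtree has 1 node {N}, right has 5 {G, M, P, R, L}.
    Root R: left subtree has 3 nodes {G, M, P}, right has 1 {L}.
      Root P: left subtree has 2 nodes {G, M}, right has 0 { }.
        Root G: left subtree has 0 nodes { }, right has 1 {M}.

T, W, C, N, M, G, P, L, R, E, S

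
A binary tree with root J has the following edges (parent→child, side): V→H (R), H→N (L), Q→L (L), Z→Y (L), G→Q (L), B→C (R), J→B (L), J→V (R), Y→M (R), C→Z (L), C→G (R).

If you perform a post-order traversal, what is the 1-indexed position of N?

9

Post-order visits the left subtree, then the right subtree, then the node.
At J: go left to B.
  At B: no left child.
  At B: go right to C.
    At C: go left to Z.
      At Z: go left to Y.
        At Y: no left child.
        At Y: go right to M.
          M is a leaf — visit M.
        Visit Y.
      At Z: no right child.
      Visit Z.
    At C: go right to G.
      At G: go left to Q.
        At Q: go left to L.
          L is a leaf — visit L.
        At Q: no right child.
        Visit Q.
      At G: no right child.
      Visit G.
    Visit C.
  Visit B.
At J: go right to V.
  At V: no left child.
  At V: go right to H.
    At H: go left to N.
      N is a leaf — visit N.
    At H: no right child.
    Visit H.
  Visit V.
Visit J.
Full post-order sequence: M, Y, Z, L, Q, G, C, B, N, H, V, J.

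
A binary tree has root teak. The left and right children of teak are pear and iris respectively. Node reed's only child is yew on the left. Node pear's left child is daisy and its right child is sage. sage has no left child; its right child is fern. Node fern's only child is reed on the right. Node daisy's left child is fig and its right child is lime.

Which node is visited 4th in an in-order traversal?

In-order visits the left subtree, then the node, then the right subtree.
At teak: go left to pear.
  At pear: go left to daisy.
    At daisy: go left to fig.
      fig is a leaf — visit fig.
    Visit daisy.
    At daisy: go right to lime.
      lime is a leaf — visit lime.
  Visit pear.
  At pear: go right to sage.
    At sage: no left child.
    Visit sage.
    At sage: go right to fern.
      At fern: no left child.
      Visit fern.
      At fern: go right to reed.
        At reed: go left to yew.
          yew is a leaf — visit yew.
        Visit reed.
        At reed: no right child.
Visit teak.
At teak: go right to iris.
  iris is a leaf — visit iris.
Full in-order sequence: fig, daisy, lime, pear, sage, fern, yew, reed, teak, iris.

pear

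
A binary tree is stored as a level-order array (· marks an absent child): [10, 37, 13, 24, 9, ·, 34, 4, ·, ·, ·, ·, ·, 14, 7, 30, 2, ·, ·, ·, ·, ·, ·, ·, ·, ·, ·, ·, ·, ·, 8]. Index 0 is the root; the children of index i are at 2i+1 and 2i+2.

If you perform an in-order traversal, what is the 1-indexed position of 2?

3

In-order visits the left subtree, then the node, then the right subtree.
At 10: go left to 37.
  At 37: go left to 24.
    At 24: go left to 4.
      At 4: go left to 30.
        30 is a leaf — visit 30.
      Visit 4.
      At 4: go right to 2.
        2 is a leaf — visit 2.
    Visit 24.
    At 24: no right child.
  Visit 37.
  At 37: go right to 9.
    9 is a leaf — visit 9.
Visit 10.
At 10: go right to 13.
  At 13: no left child.
  Visit 13.
  At 13: go right to 34.
    At 34: go left to 14.
      14 is a leaf — visit 14.
    Visit 34.
    At 34: go right to 7.
      At 7: no left child.
      Visit 7.
      At 7: go right to 8.
        8 is a leaf — visit 8.
Full in-order sequence: 30, 4, 2, 24, 37, 9, 10, 13, 14, 34, 7, 8.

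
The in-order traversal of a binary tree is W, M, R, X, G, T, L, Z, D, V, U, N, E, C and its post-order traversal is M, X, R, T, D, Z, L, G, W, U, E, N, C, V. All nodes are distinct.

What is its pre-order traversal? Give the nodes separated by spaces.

The last element of post-order is the root; it splits in-order into left and right subtrees.
Root V: left subtree has 9 nodes {W, M, R, X, G, T, L, Z, D}, right has 4 {U, N, E, C}.
  Root W: left subtree has 0 nodes { }, right has 8 {M, R, X, G, T, L, Z, D}.
    Root G: left subtree has 3 nodes {M, R, X}, right has 4 {T, L, Z, D}.
      Root R: left subtree has 1 node {M}, right has 1 {X}.
      Root L: left subtree has 1 node {T}, right has 2 {Z, D}.
        Root Z: left subtree has 0 nodes { }, right has 1 {D}.
  Root C: left subtree has 3 nodes {U, N, E}, right has 0 { }.
    Root N: left subtree has 1 node {U}, right has 1 {E}.

V W G R M X L T Z D C N U E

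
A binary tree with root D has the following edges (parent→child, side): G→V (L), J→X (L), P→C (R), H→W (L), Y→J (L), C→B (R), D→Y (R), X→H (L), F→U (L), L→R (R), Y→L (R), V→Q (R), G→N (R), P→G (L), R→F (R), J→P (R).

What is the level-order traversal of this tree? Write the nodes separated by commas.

Level-order visits nodes level by level from the root, left to right within each level.
Level 0: D
Level 1: Y
Level 2: J, L
Level 3: X, P, R
Level 4: H, G, C, F
Level 5: W, V, N, B, U
Level 6: Q

D, Y, J, L, X, P, R, H, G, C, F, W, V, N, B, U, Q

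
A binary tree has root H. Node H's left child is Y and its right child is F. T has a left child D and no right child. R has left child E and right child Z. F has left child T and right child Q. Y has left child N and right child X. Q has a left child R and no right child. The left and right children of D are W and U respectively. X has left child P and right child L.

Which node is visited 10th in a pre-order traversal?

W

Pre-order visits the node, then its left subtree, then its right subtree.
Visit H.
At H: go left to Y.
  Visit Y.
  At Y: go left to N.
    N is a leaf — visit N.
  At Y: go right to X.
    Visit X.
    At X: go left to P.
      P is a leaf — visit P.
    At X: go right to L.
      L is a leaf — visit L.
At H: go right to F.
  Visit F.
  At F: go left to T.
    Visit T.
    At T: go left to D.
      Visit D.
      At D: go left to W.
        W is a leaf — visit W.
      At D: go right to U.
        U is a leaf — visit U.
    At T: no right child.
  At F: go right to Q.
    Visit Q.
    At Q: go left to R.
      Visit R.
      At R: go left to E.
        E is a leaf — visit E.
      At R: go right to Z.
        Z is a leaf — visit Z.
    At Q: no right child.
Full pre-order sequence: H, Y, N, X, P, L, F, T, D, W, U, Q, R, E, Z.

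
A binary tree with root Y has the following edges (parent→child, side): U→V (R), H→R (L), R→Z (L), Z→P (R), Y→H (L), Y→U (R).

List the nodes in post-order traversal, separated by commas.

P, Z, R, H, V, U, Y

Post-order visits the left subtree, then the right subtree, then the node.
At Y: go left to H.
  At H: go left to R.
    At R: go left to Z.
      At Z: no left child.
      At Z: go right to P.
        P is a leaf — visit P.
      Visit Z.
    At R: no right child.
    Visit R.
  At H: no right child.
  Visit H.
At Y: go right to U.
  At U: no left child.
  At U: go right to V.
    V is a leaf — visit V.
  Visit U.
Visit Y.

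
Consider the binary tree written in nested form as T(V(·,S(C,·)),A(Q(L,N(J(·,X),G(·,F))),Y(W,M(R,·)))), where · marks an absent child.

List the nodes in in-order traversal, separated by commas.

In-order visits the left subtree, then the node, then the right subtree.
At T: go left to V.
  At V: no left child.
  Visit V.
  At V: go right to S.
    At S: go left to C.
      C is a leaf — visit C.
    Visit S.
    At S: no right child.
Visit T.
At T: go right to A.
  At A: go left to Q.
    At Q: go left to L.
      L is a leaf — visit L.
    Visit Q.
    At Q: go right to N.
      At N: go left to J.
        At J: no left child.
        Visit J.
        At J: go right to X.
          X is a leaf — visit X.
      Visit N.
      At N: go right to G.
        At G: no left child.
        Visit G.
        At G: go right to F.
          F is a leaf — visit F.
  Visit A.
  At A: go right to Y.
    At Y: go left to W.
      W is a leaf — visit W.
    Visit Y.
    At Y: go right to M.
      At M: go left to R.
        R is a leaf — visit R.
      Visit M.
      At M: no right child.

V, C, S, T, L, Q, J, X, N, G, F, A, W, Y, R, M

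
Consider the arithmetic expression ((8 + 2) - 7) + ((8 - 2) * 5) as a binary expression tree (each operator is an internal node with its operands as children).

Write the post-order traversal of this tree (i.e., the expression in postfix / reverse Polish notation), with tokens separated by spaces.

8 2 + 7 - 8 2 - 5 * +

Post-order on an expression tree gives postfix notation: for each operator, emit left operand, right operand, then the operator.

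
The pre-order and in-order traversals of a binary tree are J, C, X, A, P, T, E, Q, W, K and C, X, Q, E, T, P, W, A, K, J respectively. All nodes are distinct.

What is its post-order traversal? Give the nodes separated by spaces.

Q E T W P K A X C J

The first element of pre-order is the root; it splits in-order into left and right subtrees.
Root J: left subtree has 9 nodes {C, X, Q, E, T, P, W, A, K}, right has 0 { }.
  Root C: left subtree has 0 nodes { }, right has 8 {X, Q, E, T, P, W, A, K}.
    Root X: left subtree has 0 nodes { }, right has 7 {Q, E, T, P, W, A, K}.
      Root A: left subtree has 5 nodes {Q, E, T, P, W}, right has 1 {K}.
        Root P: left subtree has 3 nodes {Q, E, T}, right has 1 {W}.
          Root T: left subtree has 2 nodes {Q, E}, right has 0 { }.
            Root E: left subtree has 1 node {Q}, right has 0 { }.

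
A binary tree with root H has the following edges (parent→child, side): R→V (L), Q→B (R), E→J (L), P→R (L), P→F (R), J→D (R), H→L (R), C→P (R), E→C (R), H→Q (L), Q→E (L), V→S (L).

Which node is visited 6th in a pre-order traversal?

C

Pre-order visits the node, then its left subtree, then its right subtree.
Visit H.
At H: go left to Q.
  Visit Q.
  At Q: go left to E.
    Visit E.
    At E: go left to J.
      Visit J.
      At J: no left child.
      At J: go right to D.
        D is a leaf — visit D.
    At E: go right to C.
      Visit C.
      At C: no left child.
      At C: go right to P.
        Visit P.
        At P: go left to R.
          Visit R.
          At R: go left to V.
            Visit V.
            At V: go left to S.
              S is a leaf — visit S.
            At V: no right child.
          At R: no right child.
        At P: go right to F.
          F is a leaf — visit F.
  At Q: go right to B.
    B is a leaf — visit B.
At H: go right to L.
  L is a leaf — visit L.
Full pre-order sequence: H, Q, E, J, D, C, P, R, V, S, F, B, L.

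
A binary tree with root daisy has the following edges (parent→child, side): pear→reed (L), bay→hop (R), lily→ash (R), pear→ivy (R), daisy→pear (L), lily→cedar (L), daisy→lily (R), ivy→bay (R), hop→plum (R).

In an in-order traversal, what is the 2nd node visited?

pear

In-order visits the left subtree, then the node, then the right subtree.
At daisy: go left to pear.
  At pear: go left to reed.
    reed is a leaf — visit reed.
  Visit pear.
  At pear: go right to ivy.
    At ivy: no left child.
    Visit ivy.
    At ivy: go right to bay.
      At bay: no left child.
      Visit bay.
      At bay: go right to hop.
        At hop: no left child.
        Visit hop.
        At hop: go right to plum.
          plum is a leaf — visit plum.
Visit daisy.
At daisy: go right to lily.
  At lily: go left to cedar.
    cedar is a leaf — visit cedar.
  Visit lily.
  At lily: go right to ash.
    ash is a leaf — visit ash.
Full in-order sequence: reed, pear, ivy, bay, hop, plum, daisy, cedar, lily, ash.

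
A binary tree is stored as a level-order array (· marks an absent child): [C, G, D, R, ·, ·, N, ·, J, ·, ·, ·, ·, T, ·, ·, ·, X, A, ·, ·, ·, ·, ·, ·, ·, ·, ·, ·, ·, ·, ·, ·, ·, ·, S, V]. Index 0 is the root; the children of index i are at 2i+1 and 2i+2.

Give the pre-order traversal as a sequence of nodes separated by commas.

Pre-order visits the node, then its left subtree, then its right subtree.
Visit C.
At C: go left to G.
  Visit G.
  At G: go left to R.
    Visit R.
    At R: no left child.
    At R: go right to J.
      Visit J.
      At J: go left to X.
        Visit X.
        At X: go left to S.
          S is a leaf — visit S.
        At X: go right to V.
          V is a leaf — visit V.
      At J: go right to A.
        A is a leaf — visit A.
  At G: no right child.
At C: go right to D.
  Visit D.
  At D: no left child.
  At D: go right to N.
    Visit N.
    At N: go left to T.
      T is a leaf — visit T.
    At N: no right child.

C, G, R, J, X, S, V, A, D, N, T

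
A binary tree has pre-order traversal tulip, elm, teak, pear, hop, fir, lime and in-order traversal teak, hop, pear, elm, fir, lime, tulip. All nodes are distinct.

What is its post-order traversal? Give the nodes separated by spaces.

The first element of pre-order is the root; it splits in-order into left and right subtrees.
Root tulip: left subtree has 6 nodes {teak, hop, pear, elm, fir, lime}, right has 0 { }.
  Root elm: left subtree has 3 nodes {teak, hop, pear}, right has 2 {fir, lime}.
    Root teak: left subtree has 0 nodes { }, right has 2 {hop, pear}.
      Root pear: left subtree has 1 node {hop}, right has 0 { }.
    Root fir: left subtree has 0 nodes { }, right has 1 {lime}.

hop pear teak lime fir elm tulip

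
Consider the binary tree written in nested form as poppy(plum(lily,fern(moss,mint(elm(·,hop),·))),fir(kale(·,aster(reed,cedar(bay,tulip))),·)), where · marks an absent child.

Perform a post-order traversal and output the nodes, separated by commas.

lily, moss, hop, elm, mint, fern, plum, reed, bay, tulip, cedar, aster, kale, fir, poppy

Post-order visits the left subtree, then the right subtree, then the node.
At poppy: go left to plum.
  At plum: go left to lily.
    lily is a leaf — visit lily.
  At plum: go right to fern.
    At fern: go left to moss.
      moss is a leaf — visit moss.
    At fern: go right to mint.
      At mint: go left to elm.
        At elm: no left child.
        At elm: go right to hop.
          hop is a leaf — visit hop.
        Visit elm.
      At mint: no right child.
      Visit mint.
    Visit fern.
  Visit plum.
At poppy: go right to fir.
  At fir: go left to kale.
    At kale: no left child.
    At kale: go right to aster.
      At aster: go left to reed.
        reed is a leaf — visit reed.
      At aster: go right to cedar.
        At cedar: go left to bay.
          bay is a leaf — visit bay.
        At cedar: go right to tulip.
          tulip is a leaf — visit tulip.
        Visit cedar.
      Visit aster.
    Visit kale.
  At fir: no right child.
  Visit fir.
Visit poppy.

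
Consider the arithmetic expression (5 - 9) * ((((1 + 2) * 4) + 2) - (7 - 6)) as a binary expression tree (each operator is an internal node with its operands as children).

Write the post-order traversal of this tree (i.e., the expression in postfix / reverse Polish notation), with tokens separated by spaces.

Post-order on an expression tree gives postfix notation: for each operator, emit left operand, right operand, then the operator.

5 9 - 1 2 + 4 * 2 + 7 6 - - *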